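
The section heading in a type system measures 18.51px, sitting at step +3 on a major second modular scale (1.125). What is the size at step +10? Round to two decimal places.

Moving from step +3 to step +10 is 7 steps up, so multiply by r⁷.
18.51 × 1.125⁷ = 18.51 × 2.28070 ≈ 42.216

42.22px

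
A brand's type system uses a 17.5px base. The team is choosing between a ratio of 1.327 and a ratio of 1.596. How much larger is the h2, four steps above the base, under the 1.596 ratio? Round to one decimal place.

59.3px

At 1.327: 17.5 × 1.327⁴ = 54.265px
At 1.596: 17.5 × 1.596⁴ = 113.545px
Difference: 113.545 − 54.265 = 59.280px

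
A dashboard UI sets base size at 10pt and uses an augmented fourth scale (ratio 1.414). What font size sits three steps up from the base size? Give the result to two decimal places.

10.0 × 1.414³ = 10.0 × 2.82715 ≈ 28.27

28.27pt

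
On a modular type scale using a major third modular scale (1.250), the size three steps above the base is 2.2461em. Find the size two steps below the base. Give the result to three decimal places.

The gap is -2 − (3) = -5 steps, so the factor is 1.250^-5.
2.2461 ÷ 1.250⁵ = 2.2461 ÷ 3.05176 ≈ 0.736

0.736em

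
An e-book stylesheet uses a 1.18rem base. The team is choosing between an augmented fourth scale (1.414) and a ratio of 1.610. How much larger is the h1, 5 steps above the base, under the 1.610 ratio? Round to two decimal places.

6.09rem

Augmented fourth: 1.18 × 1.414⁵ = 6.6700rem
At 1.610: 1.18 × 1.610⁵ = 12.7647rem
Difference: 12.7647 − 6.6700 = 6.0947rem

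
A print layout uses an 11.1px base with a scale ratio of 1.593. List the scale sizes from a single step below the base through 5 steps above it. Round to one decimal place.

Step -1: 11.1 ÷ 1.593 = 7.0
Step 0: 11.1px
Step 1: 11.1 × 1.593 = 17.7
Step 2: 11.1 × 1.593² = 28.2
Step 3: 11.1 × 1.593³ = 44.9
Step 4: 11.1 × 1.593⁴ = 71.5
Step 5: 11.1 × 1.593⁵ = 113.9

7.0px, 11.1px, 17.7px, 28.2px, 44.9px, 71.5px, 113.9px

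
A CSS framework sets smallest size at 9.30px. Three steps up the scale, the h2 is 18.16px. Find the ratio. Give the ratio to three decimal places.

r³ = 18.16 / 9.30, so r = (18.16/9.30)^(1/3).
r = 1.9527^(1/3) ≈ 1.2499

1.250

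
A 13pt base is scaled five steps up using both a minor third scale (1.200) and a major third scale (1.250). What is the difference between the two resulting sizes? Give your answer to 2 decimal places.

Minor third: 13.0 × 1.200⁵ = 32.3482pt
Major third: 13.0 × 1.250⁵ = 39.6729pt
Difference: 39.6729 − 32.3482 = 7.3247pt

7.32pt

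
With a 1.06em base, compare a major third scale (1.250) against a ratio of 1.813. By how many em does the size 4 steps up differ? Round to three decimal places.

8.865em

Major third: 1.06 × 1.250⁴ = 2.58789em
At 1.813: 1.06 × 1.813⁴ = 11.45242em
Difference: 11.45242 − 2.58789 = 8.86453em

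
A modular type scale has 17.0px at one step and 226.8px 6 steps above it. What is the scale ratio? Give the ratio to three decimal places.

r⁶ = 226.8 / 17.0, so r = (226.8/17.0)^(1/6).
r = 13.3412^(1/6) ≈ 1.5400

1.540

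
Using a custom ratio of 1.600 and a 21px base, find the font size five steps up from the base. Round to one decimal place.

A modular type scale is a geometric sequence: sizeₙ = base × rⁿ.
21.0 × 1.600⁵ = 21.0 × 10.48576 ≈ 220.20

220.2px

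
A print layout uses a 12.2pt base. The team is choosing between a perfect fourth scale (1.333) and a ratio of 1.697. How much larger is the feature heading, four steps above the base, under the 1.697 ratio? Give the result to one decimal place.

Perfect fourth: 12.2 × 1.333⁴ = 38.519pt
At 1.697: 12.2 × 1.697⁴ = 101.178pt
Difference: 101.178 − 38.519 = 62.659pt

62.7pt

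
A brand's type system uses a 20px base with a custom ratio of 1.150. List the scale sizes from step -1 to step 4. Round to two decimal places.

17.39px, 20.00px, 23.00px, 26.45px, 30.42px, 34.98px

Step -1: 20.0 ÷ 1.150 = 17.39
Step 0: 20px
Step 1: 20.0 × 1.150 = 23.00
Step 2: 20.0 × 1.150² = 26.45
Step 3: 20.0 × 1.150³ = 30.42
Step 4: 20.0 × 1.150⁴ = 34.98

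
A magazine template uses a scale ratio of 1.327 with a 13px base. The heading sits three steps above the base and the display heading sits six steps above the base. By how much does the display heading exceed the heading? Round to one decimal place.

Step 3: 13.0 × 1.327³ = 30.378px
Step 6: 13.0 × 1.327⁶ = 70.985px
Difference: 70.985 − 30.378 = 40.607px

40.6px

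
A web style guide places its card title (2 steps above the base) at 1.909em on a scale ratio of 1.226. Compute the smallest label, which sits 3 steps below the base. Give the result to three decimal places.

0.689em

1.909 ÷ 1.226⁵ = 1.909 ÷ 2.76983 ≈ 0.689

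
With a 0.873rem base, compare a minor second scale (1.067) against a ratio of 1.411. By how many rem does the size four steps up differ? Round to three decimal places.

2.329rem

Minor second: 0.873 × 1.067⁴ = 1.13155rem
At 1.411: 0.873 × 1.411⁴ = 3.46037rem
Difference: 3.46037 − 1.13155 = 2.32882rem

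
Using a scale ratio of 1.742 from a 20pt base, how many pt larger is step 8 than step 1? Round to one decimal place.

1661.1pt

Step 1: 20.0 × 1.742 = 34.840pt
Step 8: 20.0 × 1.742⁸ = 1695.958pt
Difference: 1695.958 − 34.840 = 1661.118pt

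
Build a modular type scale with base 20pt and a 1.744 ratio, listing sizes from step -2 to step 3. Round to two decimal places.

6.58pt, 11.47pt, 20.00pt, 34.88pt, 60.83pt, 106.09pt

Step -2: 20.0 ÷ 1.744² = 6.58
Step -1: 20.0 ÷ 1.744 = 11.47
Step 0: 20pt
Step 1: 20.0 × 1.744 = 34.88
Step 2: 20.0 × 1.744² = 60.83
Step 3: 20.0 × 1.744³ = 106.09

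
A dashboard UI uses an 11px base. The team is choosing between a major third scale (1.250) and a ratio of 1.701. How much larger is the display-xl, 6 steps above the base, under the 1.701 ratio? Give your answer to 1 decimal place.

224.5px

Major third: 11.0 × 1.250⁶ = 41.962px
At 1.701: 11.0 × 1.701⁶ = 266.452px
Difference: 266.452 − 41.962 = 224.490px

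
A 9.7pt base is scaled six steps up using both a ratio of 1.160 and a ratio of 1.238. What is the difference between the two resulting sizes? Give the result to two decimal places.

At 1.160: 9.7 × 1.160⁶ = 23.6330pt
At 1.238: 9.7 × 1.238⁶ = 34.9217pt
Difference: 34.9217 − 23.6330 = 11.2887pt

11.29pt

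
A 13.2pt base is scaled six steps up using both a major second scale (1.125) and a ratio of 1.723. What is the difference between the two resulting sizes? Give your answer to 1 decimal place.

318.6pt

Major second: 13.2 × 1.125⁶ = 26.760pt
At 1.723: 13.2 × 1.723⁶ = 345.371pt
Difference: 345.371 − 26.760 = 318.611pt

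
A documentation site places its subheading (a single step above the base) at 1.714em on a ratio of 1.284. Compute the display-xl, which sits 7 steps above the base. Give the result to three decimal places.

7.681em

The gap is 7 − (1) = 6 steps, so the factor is 1.284^6.
1.714 × 1.284⁶ = 1.714 × 4.48116 ≈ 7.681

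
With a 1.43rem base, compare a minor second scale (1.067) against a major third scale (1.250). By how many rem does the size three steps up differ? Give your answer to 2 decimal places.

1.06rem

Minor second: 1.43 × 1.067³ = 1.7371rem
Major third: 1.43 × 1.250³ = 2.7930rem
Difference: 2.7930 − 1.7371 = 1.0559rem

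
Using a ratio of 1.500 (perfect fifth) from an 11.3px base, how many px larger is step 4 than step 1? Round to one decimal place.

40.3px

Step 1: 11.3 × 1.500 = 16.950px
Step 4: 11.3 × 1.500⁴ = 57.206px
Difference: 57.206 − 16.950 = 40.256px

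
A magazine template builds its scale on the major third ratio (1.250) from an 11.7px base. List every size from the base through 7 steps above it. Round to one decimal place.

Step 0: 11.7px
Step 1: 11.7 × 1.250 = 14.6
Step 2: 11.7 × 1.250² = 18.3
Step 3: 11.7 × 1.250³ = 22.9
Step 4: 11.7 × 1.250⁴ = 28.6
Step 5: 11.7 × 1.250⁵ = 35.7
Step 6: 11.7 × 1.250⁶ = 44.6
Step 7: 11.7 × 1.250⁷ = 55.8

11.7px, 14.6px, 18.3px, 22.9px, 28.6px, 35.7px, 44.6px, 55.8px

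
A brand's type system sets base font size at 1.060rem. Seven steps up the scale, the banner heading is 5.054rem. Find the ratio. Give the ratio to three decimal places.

1.250

The ratio satisfies 1.060 × r⁷ = 5.054, so r = (5.054 / 1.060)^(1/7).
r = 4.7679^(1/7) ≈ 1.2500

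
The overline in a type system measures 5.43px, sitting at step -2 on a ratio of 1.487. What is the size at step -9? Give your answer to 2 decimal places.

0.34px

5.43 ÷ 1.487⁷ = 5.43 ÷ 16.07595 ≈ 0.338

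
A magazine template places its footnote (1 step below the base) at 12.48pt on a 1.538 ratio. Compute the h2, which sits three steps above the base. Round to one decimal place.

Moving from step -1 to step +3 is 4 steps up, so multiply by r⁴.
12.48 × 1.538⁴ = 12.48 × 5.59533 ≈ 69.830

69.8pt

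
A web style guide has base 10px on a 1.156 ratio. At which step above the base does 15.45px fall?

1.156ⁿ = 15.45 / 10 = 1.5450
n = ln(1.5450) / ln(1.156) = 0.4350 / 0.1450 ≈ 3.00

3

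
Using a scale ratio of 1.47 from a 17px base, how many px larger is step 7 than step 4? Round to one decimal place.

172.8px

Step 4: 17.0 × 1.47⁴ = 79.381px
Step 7: 17.0 × 1.47⁷ = 252.157px
Difference: 252.157 − 79.381 = 172.776px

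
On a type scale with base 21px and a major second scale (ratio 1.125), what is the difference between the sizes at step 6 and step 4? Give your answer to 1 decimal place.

Step 4: 21.0 × 1.125⁴ = 33.638px
Step 6: 21.0 × 1.125⁶ = 42.573px
Difference: 42.573 − 33.638 = 8.935px

8.9px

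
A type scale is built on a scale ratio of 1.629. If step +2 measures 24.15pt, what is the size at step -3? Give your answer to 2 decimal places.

24.15 ÷ 1.629⁵ = 24.15 ÷ 11.47111 ≈ 2.105

2.11pt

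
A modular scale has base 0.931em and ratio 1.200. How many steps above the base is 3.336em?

7

1.200ⁿ = 3.336 / 0.931 = 3.5832
n = ln(3.5832) / ln(1.200) = 1.2763 / 0.1823 ≈ 7.00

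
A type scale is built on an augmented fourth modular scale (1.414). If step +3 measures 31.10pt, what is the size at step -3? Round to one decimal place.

3.9pt

Moving from step +3 to step -3 is 6 steps down, so divide by r⁶.
31.10 ÷ 1.414⁶ = 31.10 ÷ 7.99275 ≈ 3.891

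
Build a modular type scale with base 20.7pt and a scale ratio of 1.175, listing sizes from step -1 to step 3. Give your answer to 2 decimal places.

17.62pt, 20.70pt, 24.32pt, 28.58pt, 33.58pt

Step -1: 20.7 ÷ 1.175 = 17.62
Step 0: 20.7pt
Step 1: 20.7 × 1.175 = 24.32
Step 2: 20.7 × 1.175² = 28.58
Step 3: 20.7 × 1.175³ = 33.58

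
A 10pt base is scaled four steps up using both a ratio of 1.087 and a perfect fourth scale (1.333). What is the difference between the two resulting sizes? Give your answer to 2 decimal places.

17.61pt

At 1.087: 10.0 × 1.087⁴ = 13.9611pt
Perfect fourth: 10.0 × 1.333⁴ = 31.5733pt
Difference: 31.5733 − 13.9611 = 17.6122pt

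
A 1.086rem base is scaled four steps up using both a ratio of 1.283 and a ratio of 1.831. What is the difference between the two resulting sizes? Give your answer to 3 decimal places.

At 1.283: 1.086 × 1.283⁴ = 2.94264rem
At 1.831: 1.086 × 1.831⁴ = 12.20628rem
Difference: 12.20628 − 2.94264 = 9.26364rem

9.264rem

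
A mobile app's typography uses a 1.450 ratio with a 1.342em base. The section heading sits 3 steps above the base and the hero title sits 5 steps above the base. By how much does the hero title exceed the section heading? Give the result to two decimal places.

4.51em

Step 3: 1.342 × 1.450³ = 4.0913em
Step 5: 1.342 × 1.450⁵ = 8.6019em
Difference: 8.6019 − 4.0913 = 4.5106em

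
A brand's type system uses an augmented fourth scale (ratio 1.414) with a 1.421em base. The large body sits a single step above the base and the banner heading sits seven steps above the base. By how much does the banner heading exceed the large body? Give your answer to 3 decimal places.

Step 1: 1.421 × 1.414 = 2.00929em
Step 7: 1.421 × 1.414⁷ = 16.05979em
Difference: 16.05979 − 2.00929 = 14.05050em

14.050em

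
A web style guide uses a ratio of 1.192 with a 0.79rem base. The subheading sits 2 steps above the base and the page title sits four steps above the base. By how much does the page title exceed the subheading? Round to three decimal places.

0.472rem

Step 2: 0.79 × 1.192² = 1.12248rem
Step 4: 0.79 × 1.192⁴ = 1.59490rem
Difference: 1.59490 − 1.12248 = 0.47242rem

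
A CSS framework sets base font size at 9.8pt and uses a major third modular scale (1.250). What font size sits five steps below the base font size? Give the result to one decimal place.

9.8 ÷ 1.250⁵ = 9.8 ÷ 3.05176 ≈ 3.21

3.2pt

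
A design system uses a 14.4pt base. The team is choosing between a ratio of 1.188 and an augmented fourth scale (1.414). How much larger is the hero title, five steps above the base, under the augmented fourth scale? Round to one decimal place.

At 1.188: 14.4 × 1.188⁵ = 34.076pt
Augmented fourth: 14.4 × 1.414⁵ = 81.397pt
Difference: 81.397 − 34.076 = 47.321pt

47.3pt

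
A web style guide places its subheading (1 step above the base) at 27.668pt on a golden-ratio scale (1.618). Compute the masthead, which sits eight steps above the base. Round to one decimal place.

27.668 × 1.618⁷ = 27.668 × 29.03017 ≈ 803.207

803.2pt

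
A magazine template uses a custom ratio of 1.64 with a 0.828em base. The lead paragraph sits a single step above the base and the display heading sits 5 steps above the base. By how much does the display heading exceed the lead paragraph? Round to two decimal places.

Step 1: 0.828 × 1.64 = 1.3579em
Step 5: 0.828 × 1.64⁵ = 9.8231em
Difference: 9.8231 − 1.3579 = 8.4652em

8.47em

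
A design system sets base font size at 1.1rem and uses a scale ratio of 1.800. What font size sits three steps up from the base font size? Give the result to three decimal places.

6.415rem

1.1 × 1.800³ = 1.1 × 5.83200 ≈ 6.415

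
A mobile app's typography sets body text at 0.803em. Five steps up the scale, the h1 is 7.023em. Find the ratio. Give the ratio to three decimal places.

1.543

r⁵ = 7.023 / 0.803, so r = (7.023/0.803)^(1/5).
r = 8.7460^(1/5) ≈ 1.5430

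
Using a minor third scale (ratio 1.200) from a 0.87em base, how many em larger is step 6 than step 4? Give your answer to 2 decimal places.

Step 4: 0.87 × 1.200⁴ = 1.8040em
Step 6: 0.87 × 1.200⁶ = 2.5978em
Difference: 2.5978 − 1.8040 = 0.7938em

0.79em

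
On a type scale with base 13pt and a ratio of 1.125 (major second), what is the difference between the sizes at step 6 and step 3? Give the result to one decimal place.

7.8pt

Step 3: 13.0 × 1.125³ = 18.510pt
Step 6: 13.0 × 1.125⁶ = 26.355pt
Difference: 26.355 − 18.510 = 7.845pt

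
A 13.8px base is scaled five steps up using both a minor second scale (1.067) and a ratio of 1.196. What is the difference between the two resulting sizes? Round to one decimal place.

Minor second: 13.8 × 1.067⁵ = 19.085px
At 1.196: 13.8 × 1.196⁵ = 33.770px
Difference: 33.770 − 19.085 = 14.685px

14.7px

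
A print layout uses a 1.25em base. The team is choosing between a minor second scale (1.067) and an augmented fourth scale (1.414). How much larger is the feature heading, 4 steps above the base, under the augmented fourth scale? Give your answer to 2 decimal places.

Minor second: 1.25 × 1.067⁴ = 1.6202em
Augmented fourth: 1.25 × 1.414⁴ = 4.9970em
Difference: 4.9970 − 1.6202 = 3.3768em

3.38em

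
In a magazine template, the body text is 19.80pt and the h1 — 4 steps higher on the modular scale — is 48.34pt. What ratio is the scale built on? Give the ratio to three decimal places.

The ratio satisfies 19.80 × r⁴ = 48.34, so r = (48.34 / 19.80)^(1/4).
r = 2.4414^(1/4) ≈ 1.2500

1.250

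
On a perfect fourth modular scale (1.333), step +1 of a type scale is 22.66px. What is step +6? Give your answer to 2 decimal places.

22.66 × 1.333⁵ = 22.66 × 4.20873 ≈ 95.370

95.37px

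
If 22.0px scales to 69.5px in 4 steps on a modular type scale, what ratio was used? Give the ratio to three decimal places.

r⁴ = 69.5 / 22.0, so r = (69.5/22.0)^(1/4).
r = 3.1591^(1/4) ≈ 1.3332

1.333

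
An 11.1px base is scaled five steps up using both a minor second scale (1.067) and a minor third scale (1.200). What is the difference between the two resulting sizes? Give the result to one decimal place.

12.3px

Minor second: 11.1 × 1.067⁵ = 15.351px
Minor third: 11.1 × 1.200⁵ = 27.620px
Difference: 27.620 − 15.351 = 12.269px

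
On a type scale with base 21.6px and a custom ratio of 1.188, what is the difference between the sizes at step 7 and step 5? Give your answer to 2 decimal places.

21.03px

Step 5: 21.6 × 1.188⁵ = 51.1135px
Step 7: 21.6 × 1.188⁷ = 72.1388px
Difference: 72.1388 − 51.1135 = 21.0253px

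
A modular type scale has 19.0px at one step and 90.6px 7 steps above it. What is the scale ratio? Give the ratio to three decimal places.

1.250

The ratio satisfies 19.0 × r⁷ = 90.6, so r = (90.6 / 19.0)^(1/7).
r = 4.7684^(1/7) ≈ 1.2500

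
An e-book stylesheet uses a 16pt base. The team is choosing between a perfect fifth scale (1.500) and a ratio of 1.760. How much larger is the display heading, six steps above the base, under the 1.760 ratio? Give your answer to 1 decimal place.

293.3pt

Perfect fifth: 16.0 × 1.500⁶ = 182.250pt
At 1.760: 16.0 × 1.760⁶ = 475.550pt
Difference: 475.550 − 182.250 = 293.300pt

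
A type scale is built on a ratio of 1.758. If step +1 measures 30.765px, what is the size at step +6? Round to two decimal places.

516.60px

The gap is 6 − (1) = 5 steps, so the factor is 1.758^5.
30.765 × 1.758⁵ = 30.765 × 16.79169 ≈ 516.596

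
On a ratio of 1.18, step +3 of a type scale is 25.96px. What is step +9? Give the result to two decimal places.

25.96 × 1.18⁶ = 25.96 × 2.69955 ≈ 70.080

70.08px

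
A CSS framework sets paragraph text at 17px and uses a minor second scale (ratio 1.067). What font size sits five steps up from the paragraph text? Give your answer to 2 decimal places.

23.51px

17.0 × 1.067⁵ = 17.0 × 1.38300 ≈ 23.51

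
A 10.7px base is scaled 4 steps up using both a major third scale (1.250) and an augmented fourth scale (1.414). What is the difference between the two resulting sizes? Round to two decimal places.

Major third: 10.7 × 1.250⁴ = 26.1230px
Augmented fourth: 10.7 × 1.414⁴ = 42.7742px
Difference: 42.7742 − 26.1230 = 16.6512px

16.65px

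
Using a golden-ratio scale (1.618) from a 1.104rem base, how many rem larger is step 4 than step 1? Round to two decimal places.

5.78rem

Step 1: 1.104 × 1.618 = 1.7863rem
Step 4: 1.104 × 1.618⁴ = 7.5663rem
Difference: 7.5663 − 1.7863 = 5.7800rem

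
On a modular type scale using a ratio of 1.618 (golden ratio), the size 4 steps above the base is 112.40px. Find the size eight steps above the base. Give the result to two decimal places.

Moving from step +4 to step +8 is 4 steps up, so multiply by r⁴.
112.40 × 1.618⁴ = 112.40 × 6.85353 ≈ 770.336

770.34px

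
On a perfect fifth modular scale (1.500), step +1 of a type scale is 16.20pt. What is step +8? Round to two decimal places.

16.20 × 1.500⁷ = 16.20 × 17.08594 ≈ 276.792

276.79pt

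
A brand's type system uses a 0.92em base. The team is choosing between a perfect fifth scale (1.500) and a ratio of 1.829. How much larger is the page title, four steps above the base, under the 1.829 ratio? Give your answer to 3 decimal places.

5.638em

Perfect fifth: 0.92 × 1.500⁴ = 4.65750em
At 1.829: 0.92 × 1.829⁴ = 10.29539em
Difference: 10.29539 − 4.65750 = 5.63789em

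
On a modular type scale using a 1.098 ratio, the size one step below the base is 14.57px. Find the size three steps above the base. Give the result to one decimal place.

21.2px

The gap is 3 − (-1) = 4 steps, so the factor is 1.098^4.
14.57 × 1.098⁴ = 14.57 × 1.45348 ≈ 21.177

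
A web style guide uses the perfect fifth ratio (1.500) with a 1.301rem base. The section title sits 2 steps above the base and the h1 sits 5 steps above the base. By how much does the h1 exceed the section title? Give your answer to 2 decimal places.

Step 2: 1.301 × 1.500² = 2.9272rem
Step 5: 1.301 × 1.500⁵ = 9.8795rem
Difference: 9.8795 − 2.9272 = 6.9523rem

6.95rem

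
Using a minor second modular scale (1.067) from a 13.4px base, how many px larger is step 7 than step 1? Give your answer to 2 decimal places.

Step 1: 13.4 × 1.067 = 14.2978px
Step 7: 13.4 × 1.067⁷ = 21.0987px
Difference: 21.0987 − 14.2978 = 6.8009px

6.80px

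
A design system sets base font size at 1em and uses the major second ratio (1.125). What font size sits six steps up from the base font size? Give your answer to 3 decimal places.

1.0 × 1.125⁶ = 1.0 × 2.02729 ≈ 2.027

2.027em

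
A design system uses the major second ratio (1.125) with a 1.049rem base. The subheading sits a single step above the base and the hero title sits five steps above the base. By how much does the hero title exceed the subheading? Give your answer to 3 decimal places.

Step 1: 1.049 × 1.125 = 1.18012rem
Step 5: 1.049 × 1.125⁵ = 1.89033rem
Difference: 1.89033 − 1.18012 = 0.71021rem

0.710rem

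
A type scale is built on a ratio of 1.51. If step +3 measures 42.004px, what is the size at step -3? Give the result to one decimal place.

The gap is -3 − (3) = -6 steps, so the factor is 1.51^-6.
42.004 ÷ 1.51⁶ = 42.004 ÷ 11.85391 ≈ 3.543

3.5px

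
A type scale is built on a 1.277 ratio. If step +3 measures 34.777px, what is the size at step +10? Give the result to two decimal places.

192.59px

34.777 × 1.277⁷ = 34.777 × 5.53779 ≈ 192.588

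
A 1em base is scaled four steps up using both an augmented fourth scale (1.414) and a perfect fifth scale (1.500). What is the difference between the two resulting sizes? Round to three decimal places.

Augmented fourth: 1.0 × 1.414⁴ = 3.99758em
Perfect fifth: 1.0 × 1.500⁴ = 5.06250em
Difference: 5.06250 − 3.99758 = 1.06492em

1.065em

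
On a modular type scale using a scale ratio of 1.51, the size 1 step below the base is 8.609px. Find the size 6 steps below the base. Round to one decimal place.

8.609 ÷ 1.51⁵ = 8.609 ÷ 7.85027 ≈ 1.097

1.1px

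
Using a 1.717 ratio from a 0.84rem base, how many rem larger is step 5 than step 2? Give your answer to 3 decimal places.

10.059rem

Step 2: 0.84 × 1.717² = 2.47639rem
Step 5: 0.84 × 1.717⁵ = 12.53519rem
Difference: 12.53519 − 2.47639 = 10.05880rem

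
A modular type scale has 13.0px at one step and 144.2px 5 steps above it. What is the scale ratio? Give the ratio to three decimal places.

The ratio satisfies 13.0 × r⁵ = 144.2, so r = (144.2 / 13.0)^(1/5).
r = 11.0923^(1/5) ≈ 1.6181

1.618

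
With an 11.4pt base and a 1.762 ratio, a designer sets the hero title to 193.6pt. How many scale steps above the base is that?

1.762ⁿ = 193.6 / 11.4 = 16.9825
n = ln(16.9825) / ln(1.762) = 2.8322 / 0.5664 ≈ 5.00

5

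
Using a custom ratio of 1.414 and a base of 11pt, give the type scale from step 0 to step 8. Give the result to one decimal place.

Step 0: 11pt
Step 1: 11.0 × 1.414 = 15.6
Step 2: 11.0 × 1.414² = 22.0
Step 3: 11.0 × 1.414³ = 31.1
Step 4: 11.0 × 1.414⁴ = 44.0
Step 5: 11.0 × 1.414⁵ = 62.2
Step 6: 11.0 × 1.414⁶ = 87.9
Step 7: 11.0 × 1.414⁷ = 124.3
Step 8: 11.0 × 1.414⁸ = 175.8

11.0pt, 15.6pt, 22.0pt, 31.1pt, 44.0pt, 62.2pt, 87.9pt, 124.3pt, 175.8pt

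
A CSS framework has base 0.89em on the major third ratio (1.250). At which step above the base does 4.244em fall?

1.250ⁿ = 4.244 / 0.89 = 4.7685
n = ln(4.7685) / ln(1.250) = 1.5620 / 0.2231 ≈ 7.00

7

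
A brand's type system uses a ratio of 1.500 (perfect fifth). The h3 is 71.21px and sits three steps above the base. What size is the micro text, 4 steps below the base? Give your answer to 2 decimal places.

71.21 ÷ 1.500⁷ = 71.21 ÷ 17.08594 ≈ 4.168

4.17px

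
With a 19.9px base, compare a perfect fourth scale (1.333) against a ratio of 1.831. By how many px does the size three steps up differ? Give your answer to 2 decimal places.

75.02px

Perfect fourth: 19.9 × 1.333³ = 47.1350px
At 1.831: 19.9 × 1.831³ = 122.1569px
Difference: 122.1569 − 47.1350 = 75.0219px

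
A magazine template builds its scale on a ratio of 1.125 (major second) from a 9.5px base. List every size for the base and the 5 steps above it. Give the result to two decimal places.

Step 0: 9.5px
Step 1: 9.5 × 1.125 = 10.69
Step 2: 9.5 × 1.125² = 12.02
Step 3: 9.5 × 1.125³ = 13.53
Step 4: 9.5 × 1.125⁴ = 15.22
Step 5: 9.5 × 1.125⁵ = 17.12

9.50px, 10.69px, 12.02px, 13.53px, 15.22px, 17.12px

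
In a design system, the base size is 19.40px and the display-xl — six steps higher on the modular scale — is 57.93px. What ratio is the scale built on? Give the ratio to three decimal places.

1.200

The ratio satisfies 19.40 × r⁶ = 57.93, so r = (57.93 / 19.40)^(1/6).
r = 2.9861^(1/6) ≈ 1.2000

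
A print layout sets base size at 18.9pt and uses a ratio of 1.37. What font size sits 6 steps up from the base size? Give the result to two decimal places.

Each step on a modular scale multiplies by the ratio, so the size n steps from the base is base × ratioⁿ.
18.9 × 1.37⁶ = 18.9 × 6.61186 ≈ 124.96

124.96pt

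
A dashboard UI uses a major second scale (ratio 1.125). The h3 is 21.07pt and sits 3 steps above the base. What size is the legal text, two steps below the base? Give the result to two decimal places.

21.07 ÷ 1.125⁵ = 21.07 ÷ 1.80203 ≈ 11.692

11.69pt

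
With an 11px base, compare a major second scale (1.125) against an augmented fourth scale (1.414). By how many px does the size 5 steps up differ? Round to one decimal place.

42.4px

Major second: 11.0 × 1.125⁵ = 19.822px
Augmented fourth: 11.0 × 1.414⁵ = 62.178px
Difference: 62.178 − 19.822 = 42.356px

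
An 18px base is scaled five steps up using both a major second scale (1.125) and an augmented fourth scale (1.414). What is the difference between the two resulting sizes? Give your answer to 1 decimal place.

69.3px

Major second: 18.0 × 1.125⁵ = 32.437px
Augmented fourth: 18.0 × 1.414⁵ = 101.747px
Difference: 101.747 − 32.437 = 69.310px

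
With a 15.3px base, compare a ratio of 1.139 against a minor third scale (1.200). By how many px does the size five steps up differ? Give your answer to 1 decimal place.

8.7px

At 1.139: 15.3 × 1.139⁵ = 29.330px
Minor third: 15.3 × 1.200⁵ = 38.071px
Difference: 38.071 − 29.330 = 8.741px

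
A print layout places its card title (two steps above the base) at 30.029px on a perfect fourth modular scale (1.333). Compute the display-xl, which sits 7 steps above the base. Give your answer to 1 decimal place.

126.4px

Moving from step +2 to step +7 is 5 steps up, so multiply by r⁵.
30.029 × 1.333⁵ = 30.029 × 4.20873 ≈ 126.384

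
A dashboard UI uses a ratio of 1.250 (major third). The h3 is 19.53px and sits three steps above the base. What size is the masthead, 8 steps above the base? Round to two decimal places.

Moving from step +3 to step +8 is 5 steps up, so multiply by r⁵.
19.53 × 1.250⁵ = 19.53 × 3.05176 ≈ 59.601

59.60px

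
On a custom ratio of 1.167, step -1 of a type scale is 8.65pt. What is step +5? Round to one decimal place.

21.8pt

8.65 × 1.167⁶ = 8.65 × 2.52595 ≈ 21.849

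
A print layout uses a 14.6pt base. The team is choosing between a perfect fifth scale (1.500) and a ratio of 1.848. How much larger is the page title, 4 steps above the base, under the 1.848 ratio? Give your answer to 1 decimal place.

96.4pt

Perfect fifth: 14.6 × 1.500⁴ = 73.912pt
At 1.848: 14.6 × 1.848⁴ = 170.279pt
Difference: 170.279 − 73.912 = 96.367pt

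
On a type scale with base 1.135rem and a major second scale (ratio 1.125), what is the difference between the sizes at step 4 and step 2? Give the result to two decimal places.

Step 2: 1.135 × 1.125² = 1.4365rem
Step 4: 1.135 × 1.125⁴ = 1.8181rem
Difference: 1.8181 − 1.4365 = 0.3816rem

0.38rem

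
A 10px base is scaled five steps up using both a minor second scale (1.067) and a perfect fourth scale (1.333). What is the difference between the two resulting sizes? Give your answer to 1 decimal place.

Minor second: 10.0 × 1.067⁵ = 13.830px
Perfect fourth: 10.0 × 1.333⁵ = 42.087px
Difference: 42.087 − 13.830 = 28.257px

28.3px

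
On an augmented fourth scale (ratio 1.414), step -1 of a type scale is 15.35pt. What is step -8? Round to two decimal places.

15.35 ÷ 1.414⁷ = 15.35 ÷ 11.30175 ≈ 1.358

1.36pt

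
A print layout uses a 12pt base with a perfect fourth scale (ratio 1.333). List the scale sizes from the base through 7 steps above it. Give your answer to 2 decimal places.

12.00pt, 16.00pt, 21.32pt, 28.42pt, 37.89pt, 50.50pt, 67.32pt, 89.74pt

Step 0: 12pt
Step 1: 12.0 × 1.333 = 16.00
Step 2: 12.0 × 1.333² = 21.32
Step 3: 12.0 × 1.333³ = 28.42
Step 4: 12.0 × 1.333⁴ = 37.89
Step 5: 12.0 × 1.333⁵ = 50.50
Step 6: 12.0 × 1.333⁶ = 67.32
Step 7: 12.0 × 1.333⁷ = 89.74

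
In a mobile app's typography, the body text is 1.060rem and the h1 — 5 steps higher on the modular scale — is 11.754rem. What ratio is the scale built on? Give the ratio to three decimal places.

1.618

The ratio satisfies 1.060 × r⁵ = 11.754, so r = (11.754 / 1.060)^(1/5).
r = 11.0887^(1/5) ≈ 1.6180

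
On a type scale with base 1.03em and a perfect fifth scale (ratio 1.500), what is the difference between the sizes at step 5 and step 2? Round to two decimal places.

5.50em

Step 2: 1.03 × 1.500² = 2.3175em
Step 5: 1.03 × 1.500⁵ = 7.8216em
Difference: 7.8216 − 2.3175 = 5.5041em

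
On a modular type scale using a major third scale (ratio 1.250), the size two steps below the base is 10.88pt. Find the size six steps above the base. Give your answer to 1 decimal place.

64.8pt

10.88 × 1.250⁸ = 10.88 × 5.96046 ≈ 64.850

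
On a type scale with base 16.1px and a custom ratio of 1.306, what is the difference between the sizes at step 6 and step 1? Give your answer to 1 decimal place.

Step 1: 16.1 × 1.306 = 21.027px
Step 6: 16.1 × 1.306⁶ = 79.889px
Difference: 79.889 − 21.027 = 58.862px

58.9px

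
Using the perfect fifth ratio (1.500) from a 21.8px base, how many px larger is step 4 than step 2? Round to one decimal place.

Step 2: 21.8 × 1.500² = 49.050px
Step 4: 21.8 × 1.500⁴ = 110.362px
Difference: 110.362 − 49.050 = 61.312px

61.3px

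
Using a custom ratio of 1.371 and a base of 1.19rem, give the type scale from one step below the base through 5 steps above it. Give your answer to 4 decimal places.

Step -1: 1.19 ÷ 1.371 = 0.8680
Step 0: 1.19rem
Step 1: 1.19 × 1.371 = 1.6315
Step 2: 1.19 × 1.371² = 2.2368
Step 3: 1.19 × 1.371³ = 3.0666
Step 4: 1.19 × 1.371⁴ = 4.2043
Step 5: 1.19 × 1.371⁵ = 5.7641

0.8680rem, 1.1900rem, 1.6315rem, 2.2368rem, 3.0666rem, 4.2043rem, 5.7641rem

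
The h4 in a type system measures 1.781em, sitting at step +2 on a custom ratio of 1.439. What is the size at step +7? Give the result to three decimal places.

1.781 × 1.439⁵ = 1.781 × 6.17027 ≈ 10.989

10.989em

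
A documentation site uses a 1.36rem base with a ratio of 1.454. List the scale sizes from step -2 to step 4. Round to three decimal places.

0.643rem, 0.935rem, 1.360rem, 1.977rem, 2.875rem, 4.181rem, 6.079rem

Step -2: 1.36 ÷ 1.454² = 0.643
Step -1: 1.36 ÷ 1.454 = 0.935
Step 0: 1.36rem
Step 1: 1.36 × 1.454 = 1.977
Step 2: 1.36 × 1.454² = 2.875
Step 3: 1.36 × 1.454³ = 4.181
Step 4: 1.36 × 1.454⁴ = 6.079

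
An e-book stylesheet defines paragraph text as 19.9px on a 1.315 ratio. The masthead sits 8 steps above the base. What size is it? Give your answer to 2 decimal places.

A modular type scale is a geometric sequence: sizeₙ = base × rⁿ.
19.9 × 1.315⁸ = 19.9 × 8.94141 ≈ 177.93

177.93px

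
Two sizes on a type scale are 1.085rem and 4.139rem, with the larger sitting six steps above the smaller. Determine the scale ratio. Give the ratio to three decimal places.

1.250

The ratio satisfies 1.085 × r⁶ = 4.139, so r = (4.139 / 1.085)^(1/6).
r = 3.8147^(1/6) ≈ 1.2500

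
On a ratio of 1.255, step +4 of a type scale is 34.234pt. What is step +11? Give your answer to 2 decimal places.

167.87pt

Moving from step +4 to step +11 is 7 steps up, so multiply by r⁷.
34.234 × 1.255⁷ = 34.234 × 4.90350 ≈ 167.866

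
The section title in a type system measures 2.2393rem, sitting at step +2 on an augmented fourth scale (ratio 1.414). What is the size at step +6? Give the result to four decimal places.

8.9518rem

Moving from step +2 to step +6 is 4 steps up, so multiply by r⁴.
2.2393 × 1.414⁴ = 2.2393 × 3.99758 ≈ 8.9518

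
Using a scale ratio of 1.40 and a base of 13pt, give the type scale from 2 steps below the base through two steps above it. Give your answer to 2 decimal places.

6.63pt, 9.29pt, 13.00pt, 18.20pt, 25.48pt

Step -2: 13.0 ÷ 1.40² = 6.63
Step -1: 13.0 ÷ 1.40 = 9.29
Step 0: 13pt
Step 1: 13.0 × 1.40 = 18.20
Step 2: 13.0 × 1.40² = 25.48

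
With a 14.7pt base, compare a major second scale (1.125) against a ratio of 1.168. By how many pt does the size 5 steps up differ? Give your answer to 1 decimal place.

Major second: 14.7 × 1.125⁵ = 26.490pt
At 1.168: 14.7 × 1.168⁵ = 31.954pt
Difference: 31.954 − 26.490 = 5.464pt

5.5pt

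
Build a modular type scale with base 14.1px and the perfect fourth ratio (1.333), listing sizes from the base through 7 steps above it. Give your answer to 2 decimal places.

Step 0: 14.1px
Step 1: 14.1 × 1.333 = 18.80
Step 2: 14.1 × 1.333² = 25.05
Step 3: 14.1 × 1.333³ = 33.40
Step 4: 14.1 × 1.333⁴ = 44.52
Step 5: 14.1 × 1.333⁵ = 59.34
Step 6: 14.1 × 1.333⁶ = 79.10
Step 7: 14.1 × 1.333⁷ = 105.45

14.10px, 18.80px, 25.05px, 33.40px, 44.52px, 59.34px, 79.10px, 105.45px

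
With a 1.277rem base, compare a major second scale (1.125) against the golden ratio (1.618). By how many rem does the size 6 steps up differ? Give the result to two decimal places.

Major second: 1.277 × 1.125⁶ = 2.5888rem
Golden ratio: 1.277 × 1.618⁶ = 22.9119rem
Difference: 22.9119 − 2.5888 = 20.3231rem

20.32rem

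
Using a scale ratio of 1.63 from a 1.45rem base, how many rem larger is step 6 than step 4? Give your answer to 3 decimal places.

16.960rem

Step 4: 1.45 × 1.63⁴ = 10.23572rem
Step 6: 1.45 × 1.63⁶ = 27.19529rem
Difference: 27.19529 − 10.23572 = 16.95957rem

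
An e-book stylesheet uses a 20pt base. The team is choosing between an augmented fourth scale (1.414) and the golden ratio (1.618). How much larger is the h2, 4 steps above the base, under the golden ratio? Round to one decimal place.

57.1pt

Augmented fourth: 20.0 × 1.414⁴ = 79.952pt
Golden ratio: 20.0 × 1.618⁴ = 137.071pt
Difference: 137.071 − 79.952 = 57.119pt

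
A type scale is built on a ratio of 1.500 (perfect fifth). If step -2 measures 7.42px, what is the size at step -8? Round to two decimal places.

0.65px

The gap is -8 − (-2) = -6 steps, so the factor is 1.500^-6.
7.42 ÷ 1.500⁶ = 7.42 ÷ 11.39062 ≈ 0.651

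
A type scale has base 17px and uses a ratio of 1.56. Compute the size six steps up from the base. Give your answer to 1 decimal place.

Every step multiplies by the scale ratio.
17.0 × 1.56⁶ = 17.0 × 14.41277 ≈ 245.02

245.0px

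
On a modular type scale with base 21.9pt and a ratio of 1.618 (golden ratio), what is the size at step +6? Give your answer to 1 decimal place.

Every step multiplies by the scale ratio.
21.9 × 1.618⁶ = 21.9 × 17.94201 ≈ 392.93

392.9pt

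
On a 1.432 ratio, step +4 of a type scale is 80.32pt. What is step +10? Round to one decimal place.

80.32 × 1.432⁶ = 80.32 × 8.62299 ≈ 692.599

692.6pt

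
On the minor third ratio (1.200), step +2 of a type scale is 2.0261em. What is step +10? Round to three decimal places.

2.0261 × 1.200⁸ = 2.0261 × 4.29982 ≈ 8.712

8.712em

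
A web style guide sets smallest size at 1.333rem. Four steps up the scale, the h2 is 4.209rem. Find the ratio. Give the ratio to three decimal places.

1.333

The ratio satisfies 1.333 × r⁴ = 4.209, so r = (4.209 / 1.333)^(1/4).
r = 3.1575^(1/4) ≈ 1.3330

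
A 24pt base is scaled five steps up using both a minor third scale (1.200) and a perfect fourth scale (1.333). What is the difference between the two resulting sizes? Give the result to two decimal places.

41.29pt

Minor third: 24.0 × 1.200⁵ = 59.7197pt
Perfect fourth: 24.0 × 1.333⁵ = 101.0094pt
Difference: 101.0094 − 59.7197 = 41.2897pt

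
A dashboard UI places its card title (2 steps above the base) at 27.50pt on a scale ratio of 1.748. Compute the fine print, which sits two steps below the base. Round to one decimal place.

27.50 ÷ 1.748⁴ = 27.50 ÷ 9.33610 ≈ 2.946

2.9pt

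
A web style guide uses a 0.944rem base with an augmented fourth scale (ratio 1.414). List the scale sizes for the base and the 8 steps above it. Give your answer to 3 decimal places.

0.944rem, 1.335rem, 1.887rem, 2.669rem, 3.774rem, 5.336rem, 7.545rem, 10.669rem, 15.086rem

Step 0: 0.944rem
Step 1: 0.944 × 1.414 = 1.335
Step 2: 0.944 × 1.414² = 1.887
Step 3: 0.944 × 1.414³ = 2.669
Step 4: 0.944 × 1.414⁴ = 3.774
Step 5: 0.944 × 1.414⁵ = 5.336
Step 6: 0.944 × 1.414⁶ = 7.545
Step 7: 0.944 × 1.414⁷ = 10.669
Step 8: 0.944 × 1.414⁸ = 15.086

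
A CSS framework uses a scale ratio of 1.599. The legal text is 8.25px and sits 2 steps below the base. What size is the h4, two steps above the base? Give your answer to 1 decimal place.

53.9px

The gap is 2 − (-2) = 4 steps, so the factor is 1.599^4.
8.25 × 1.599⁴ = 8.25 × 6.53723 ≈ 53.932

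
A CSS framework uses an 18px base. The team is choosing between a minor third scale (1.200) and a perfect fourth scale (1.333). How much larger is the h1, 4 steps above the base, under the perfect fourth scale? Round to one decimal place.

19.5px

Minor third: 18.0 × 1.200⁴ = 37.325px
Perfect fourth: 18.0 × 1.333⁴ = 56.832px
Difference: 56.832 − 37.325 = 19.507px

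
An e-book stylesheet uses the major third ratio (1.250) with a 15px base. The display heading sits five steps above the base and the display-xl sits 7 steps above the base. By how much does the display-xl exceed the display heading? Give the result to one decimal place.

25.7px

Step 5: 15.0 × 1.250⁵ = 45.776px
Step 7: 15.0 × 1.250⁷ = 71.526px
Difference: 71.526 − 45.776 = 25.750px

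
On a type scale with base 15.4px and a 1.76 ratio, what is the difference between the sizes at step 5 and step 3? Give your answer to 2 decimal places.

176.11px

Step 3: 15.4 × 1.76³ = 83.9574px
Step 5: 15.4 × 1.76⁵ = 260.0663px
Difference: 260.0663 − 83.9574 = 176.1089px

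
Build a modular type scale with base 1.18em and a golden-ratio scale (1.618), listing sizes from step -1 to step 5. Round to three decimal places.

Step -1: 1.18 ÷ 1.618 = 0.729
Step 0: 1.18em
Step 1: 1.18 × 1.618 = 1.909
Step 2: 1.18 × 1.618² = 3.089
Step 3: 1.18 × 1.618³ = 4.998
Step 4: 1.18 × 1.618⁴ = 8.087
Step 5: 1.18 × 1.618⁵ = 13.085

0.729em, 1.180em, 1.909em, 3.089em, 4.998em, 8.087em, 13.085em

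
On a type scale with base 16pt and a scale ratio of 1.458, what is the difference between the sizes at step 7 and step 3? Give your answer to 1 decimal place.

Step 3: 16.0 × 1.458³ = 49.590pt
Step 7: 16.0 × 1.458⁷ = 224.090pt
Difference: 224.090 − 49.590 = 174.500pt

174.5pt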